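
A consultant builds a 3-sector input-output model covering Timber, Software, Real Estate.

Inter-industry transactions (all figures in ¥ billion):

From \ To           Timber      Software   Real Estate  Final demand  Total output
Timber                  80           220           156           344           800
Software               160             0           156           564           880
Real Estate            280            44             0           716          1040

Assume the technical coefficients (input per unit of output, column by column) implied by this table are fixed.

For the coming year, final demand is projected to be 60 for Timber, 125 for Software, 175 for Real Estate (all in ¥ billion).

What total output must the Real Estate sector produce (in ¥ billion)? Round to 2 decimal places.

Technical coefficients a_ij = z_ij / X_j:
  a_TT = 80/800 = 0.10, a_ST = 160/800 = 0.20, a_RT = 280/800 = 0.35
  a_TS = 220/880 = 0.25, a_SS = 0/880 = 0.00, a_RS = 44/880 = 0.05
  a_TR = 156/1040 = 0.15, a_SR = 156/1040 = 0.15, a_RR = 0/1040 = 0.00
I − A =
  [   0.90    -0.25    -0.15]
  [  -0.20     1.00    -0.15]
  [  -0.35    -0.05     1.00]
Cofactors of I−A, C_ij = (−1)^(i+j)·(minor ij) (rows/columns in the sector order above):
  C_11 = (1.00)(1.00) − (-0.15)(-0.05) = 0.9925
  C_12 = −[(-0.20)(1.00) − (-0.15)(-0.35)] = 0.2525
  C_13 = (-0.20)(-0.05) − (1.00)(-0.35) = 0.3600
  C_21 = −[(-0.25)(1.00) − (-0.15)(-0.05)] = 0.2575
  C_22 = (0.90)(1.00) − (-0.15)(-0.35) = 0.8475
  C_23 = −[(0.90)(-0.05) − (-0.25)(-0.35)] = 0.1325
  C_31 = (-0.25)(-0.15) − (-0.15)(1.00) = 0.1875
  C_32 = −[(0.90)(-0.15) − (-0.15)(-0.20)] = 0.1650
  C_33 = (0.90)(1.00) − (-0.25)(-0.20) = 0.8500
det(I−A) = Σ_j (I−A)_1j·C_1j = (0.90)(0.9925) + (-0.25)(0.2525) + (-0.15)(0.3600) = 0.776125
adj(I−A) = Cᵀ =
  [ 0.9925   0.2575   0.1875]
  [ 0.2525   0.8475   0.1650]
  [ 0.3600   0.1325   0.8500]
(I − A)⁻¹ = adj(I−A) / det(I−A) ≈
  [   1.2788     0.3318     0.2416]
  [   0.3253     1.0920     0.2126]
  [   0.4638     0.1707     1.0952]
x = (I − A)⁻¹ d = adj(I−A)·d / det(I−A), with det(I−A) = 0.776125:
  x_T = (0.9925·60 + 0.2575·125 + 0.1875·175) / 0.776125 = 124.55 / 0.776125 ≈ 160.48
  x_S = (0.2525·60 + 0.8475·125 + 0.1650·175) / 0.776125 = 149.9625 / 0.776125 ≈ 193.22
  x_R = (0.3600·60 + 0.1325·125 + 0.8500·175) / 0.776125 = 186.9125 / 0.776125 ≈ 240.83

x_R = 240.83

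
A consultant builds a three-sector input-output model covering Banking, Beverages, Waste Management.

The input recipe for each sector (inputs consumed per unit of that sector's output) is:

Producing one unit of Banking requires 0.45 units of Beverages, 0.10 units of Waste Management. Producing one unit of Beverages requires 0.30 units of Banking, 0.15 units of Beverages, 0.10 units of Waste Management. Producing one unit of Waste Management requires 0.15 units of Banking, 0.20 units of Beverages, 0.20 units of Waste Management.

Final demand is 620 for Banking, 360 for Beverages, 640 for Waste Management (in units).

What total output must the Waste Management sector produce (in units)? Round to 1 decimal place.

x_3 = 1111.1

I − A =
  [   1.00    -0.30    -0.15]
  [  -0.45     0.85    -0.20]
  [  -0.10    -0.10     0.80]
Cofactors of I−A, C_ij = (−1)^(i+j)·(minor ij) (rows/columns in the sector order above):
  C_11 = (0.85)(0.80) − (-0.20)(-0.10) = 0.6600
  C_12 = −[(-0.45)(0.80) − (-0.20)(-0.10)] = 0.3800
  C_13 = (-0.45)(-0.10) − (0.85)(-0.10) = 0.1300
  C_21 = −[(-0.30)(0.80) − (-0.15)(-0.10)] = 0.2550
  C_22 = (1.00)(0.80) − (-0.15)(-0.10) = 0.7850
  C_23 = −[(1.00)(-0.10) − (-0.30)(-0.10)] = 0.1300
  C_31 = (-0.30)(-0.20) − (-0.15)(0.85) = 0.1875
  C_32 = −[(1.00)(-0.20) − (-0.15)(-0.45)] = 0.2675
  C_33 = (1.00)(0.85) − (-0.30)(-0.45) = 0.7150
det(I−A) = Σ_j (I−A)_1j·C_1j = (1.00)(0.6600) + (-0.30)(0.3800) + (-0.15)(0.1300) = 0.5265
adj(I−A) = Cᵀ =
  [ 0.6600   0.2550   0.1875]
  [ 0.3800   0.7850   0.2675]
  [ 0.1300   0.1300   0.7150]
(I − A)⁻¹ = adj(I−A) / det(I−A) ≈
  [   1.2536     0.4843     0.3561]
  [   0.7217     1.4910     0.5081]
  [   0.2469     0.2469     1.3580]
x = (I − A)⁻¹ d = adj(I−A)·d / det(I−A), with det(I−A) = 0.5265:
  x_1 = (0.6600·620 + 0.2550·360 + 0.1875·640) / 0.5265 = 621.00 / 0.5265 ≈ 1179.5
  x_2 = (0.3800·620 + 0.7850·360 + 0.2675·640) / 0.5265 = 689.40 / 0.5265 ≈ 1309.4
  x_3 = (0.1300·620 + 0.1300·360 + 0.7150·640) / 0.5265 = 585.00 / 0.5265 ≈ 1111.1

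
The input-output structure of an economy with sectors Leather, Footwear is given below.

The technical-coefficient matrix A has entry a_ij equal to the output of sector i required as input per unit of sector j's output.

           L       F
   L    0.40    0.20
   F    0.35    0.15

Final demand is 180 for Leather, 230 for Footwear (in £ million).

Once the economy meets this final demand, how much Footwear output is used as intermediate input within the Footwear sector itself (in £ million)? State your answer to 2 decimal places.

I − A =
  [   0.60    -0.20]
  [  -0.35     0.85]
det(I−A) = (0.60)(0.85) − (-0.20)(-0.35) = 0.4400
adj(I−A) = [[0.85, 0.20], [0.35, 0.60]]
(I − A)⁻¹ = adj(I−A) / det(I−A) ≈
  [   1.9318     0.4545]
  [   0.7955     1.3636]
First solve x = (I − A)⁻¹ d = adj(I−A)·d / det(I−A); in particular x_F = (0.35·180 + 0.60·230) / 0.4400 = 201.00 / 0.4400 ≈ 456.8182.
Intermediate flow from F to F: z_FF = a_FF · x_F = 0.15 × 201.00 / 0.4400 = 30.15 / 0.4400 ≈ 68.52.

z_FF = 68.52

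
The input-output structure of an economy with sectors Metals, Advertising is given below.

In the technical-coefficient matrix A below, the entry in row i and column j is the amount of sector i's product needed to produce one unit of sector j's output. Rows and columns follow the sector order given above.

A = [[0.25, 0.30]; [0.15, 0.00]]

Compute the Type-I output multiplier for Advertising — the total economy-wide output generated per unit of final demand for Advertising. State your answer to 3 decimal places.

m_A = 1.489

I − A =
  [   0.75    -0.30]
  [  -0.15     1.00]
det(I−A) = (0.75)(1.00) − (-0.30)(-0.15) = 0.7050
adj(I−A) = [[1.00, 0.30], [0.15, 0.75]]
(I − A)⁻¹ = adj(I−A) / det(I−A) ≈
  [   1.4184     0.4255]
  [   0.2128     1.0638]
The output multiplier for sector j is the column-j sum of the Leontief inverse (I − A)⁻¹ = adj(I−A) / det(I−A).
Column A of adj(I−A): (0.30, 0.75); det(I−A) = 0.7050.
m_A = (0.30 + 0.75) / 0.7050 = 1.05 / 0.7050 ≈ 1.489.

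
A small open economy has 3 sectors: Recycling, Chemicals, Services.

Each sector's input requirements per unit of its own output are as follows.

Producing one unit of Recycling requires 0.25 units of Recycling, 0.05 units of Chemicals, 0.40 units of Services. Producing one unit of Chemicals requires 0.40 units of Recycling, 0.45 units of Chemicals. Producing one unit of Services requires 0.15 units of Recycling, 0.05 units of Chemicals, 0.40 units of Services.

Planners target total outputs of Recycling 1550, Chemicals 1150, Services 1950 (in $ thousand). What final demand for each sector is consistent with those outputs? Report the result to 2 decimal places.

d_R = 410.00, d_C = 457.50, d_S = 550.00

I − A =
  [   0.75    -0.40    -0.15]
  [  -0.05     0.55    -0.05]
  [  -0.40     0.00     0.60]
d = (I − A) x:
  d_R = (+0.75)·1550 + (-0.40)·1150 + (-0.15)·1950 = 410.00
  d_C = (-0.05)·1550 + (+0.55)·1150 + (-0.05)·1950 = 457.50
  d_S = (-0.40)·1550 + (+0.00)·1150 + (+0.60)·1950 = 550.00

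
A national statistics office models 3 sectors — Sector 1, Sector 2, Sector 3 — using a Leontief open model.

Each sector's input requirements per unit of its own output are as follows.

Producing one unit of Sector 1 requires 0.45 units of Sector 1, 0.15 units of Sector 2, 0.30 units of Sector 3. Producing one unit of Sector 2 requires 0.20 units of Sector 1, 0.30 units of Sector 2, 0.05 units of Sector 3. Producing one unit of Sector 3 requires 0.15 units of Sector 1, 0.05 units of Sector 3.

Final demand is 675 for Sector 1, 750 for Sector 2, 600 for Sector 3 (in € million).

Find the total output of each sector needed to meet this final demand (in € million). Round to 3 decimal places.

I − A =
  [   0.55    -0.20    -0.15]
  [  -0.15     0.70     0.00]
  [  -0.30    -0.05     0.95]
Cofactors of I−A, C_ij = (−1)^(i+j)·(minor ij) (rows/columns in the sector order above):
  C_11 = (0.70)(0.95) − (0.00)(-0.05) = 0.6650
  C_12 = −[(-0.15)(0.95) − (0.00)(-0.30)] = 0.1425
  C_13 = (-0.15)(-0.05) − (0.70)(-0.30) = 0.2175
  C_21 = −[(-0.20)(0.95) − (-0.15)(-0.05)] = 0.1975
  C_22 = (0.55)(0.95) − (-0.15)(-0.30) = 0.4775
  C_23 = −[(0.55)(-0.05) − (-0.20)(-0.30)] = 0.0875
  C_31 = (-0.20)(0.00) − (-0.15)(0.70) = 0.1050
  C_32 = −[(0.55)(0.00) − (-0.15)(-0.15)] = 0.0225
  C_33 = (0.55)(0.70) − (-0.20)(-0.15) = 0.3550
det(I−A) = Σ_j (I−A)_1j·C_1j = (0.55)(0.6650) + (-0.20)(0.1425) + (-0.15)(0.2175) = 0.304625
adj(I−A) = Cᵀ =
  [ 0.6650   0.1975   0.1050]
  [ 0.1425   0.4775   0.0225]
  [ 0.2175   0.0875   0.3550]
(I − A)⁻¹ = adj(I−A) / det(I−A) ≈
  [   2.1830     0.6483     0.3447]
  [   0.4678     1.5675     0.0739]
  [   0.7140     0.2872     1.1654]
x = (I − A)⁻¹ d = adj(I−A)·d / det(I−A), with det(I−A) = 0.304625:
  x_1 = (0.6650·675 + 0.1975·750 + 0.1050·600) / 0.304625 = 660.00 / 0.304625 ≈ 2166.598
  x_2 = (0.1425·675 + 0.4775·750 + 0.0225·600) / 0.304625 = 467.8125 / 0.304625 ≈ 1535.700
  x_3 = (0.2175·675 + 0.0875·750 + 0.3550·600) / 0.304625 = 425.4375 / 0.304625 ≈ 1396.594

x_1 = 2166.598, x_2 = 1535.700, x_3 = 1396.594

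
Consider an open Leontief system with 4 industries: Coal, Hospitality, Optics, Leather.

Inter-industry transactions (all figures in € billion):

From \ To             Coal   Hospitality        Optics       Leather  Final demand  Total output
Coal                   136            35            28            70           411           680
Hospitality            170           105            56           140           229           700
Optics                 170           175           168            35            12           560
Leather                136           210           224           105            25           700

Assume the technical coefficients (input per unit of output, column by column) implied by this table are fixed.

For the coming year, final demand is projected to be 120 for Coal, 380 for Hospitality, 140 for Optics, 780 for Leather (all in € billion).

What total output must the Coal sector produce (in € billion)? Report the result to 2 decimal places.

x_C = 515.36

Technical coefficients a_ij = z_ij / X_j:
  a_CC = 136/680 = 0.20, a_HC = 170/680 = 0.25, a_OC = 170/680 = 0.25, a_LC = 136/680 = 0.20
  a_CH = 35/700 = 0.05, a_HH = 105/700 = 0.15, a_OH = 175/700 = 0.25, a_LH = 210/700 = 0.30
  a_CO = 28/560 = 0.05, a_HO = 56/560 = 0.10, a_OO = 168/560 = 0.30, a_LO = 224/560 = 0.40
  a_CL = 70/700 = 0.10, a_HL = 140/700 = 0.20, a_OL = 35/700 = 0.05, a_LL = 105/700 = 0.15
I − A =
  [   0.80    -0.05    -0.05    -0.10]
  [  -0.25     0.85    -0.10    -0.20]
  [  -0.25    -0.25     0.70    -0.05]
  [  -0.20    -0.30    -0.40     0.85]
Compute the cofactors C_ij = (−1)^(i+j)·(3×3 minor ij) of I−A; the adjugate is their transpose:
adj(I−A) = Cᵀ =
  [ 0.404000   0.071125   0.078375   0.068875]
  [ 0.214000   0.424875   0.152625   0.134125]
  [ 0.241000   0.195625   0.492875   0.103375]
  [ 0.284000   0.258750   0.304250   0.432250]
det(I−A) = Σ_j (I−A)_1j·C_1j = (0.80)(0.404000) + (-0.05)(0.214000) + (-0.05)(0.241000) + (-0.10)(0.284000) = 0.27205
(I − A)⁻¹ = adj(I−A) / det(I−A) ≈
  [   1.4850     0.2614     0.2881     0.2532]
  [   0.7866     1.5618     0.5610     0.4930]
  [   0.8859     0.7191     1.8117     0.3800]
  [   1.0439     0.9511     1.1184     1.5889]
x = (I − A)⁻¹ d = adj(I−A)·d / det(I−A), with det(I−A) = 0.27205:
  x_C = (0.404000·120 + 0.071125·380 + 0.078375·140 + 0.068875·780) / 0.27205 = 140.2025 / 0.27205 ≈ 515.36
  x_H = (0.214000·120 + 0.424875·380 + 0.152625·140 + 0.134125·780) / 0.27205 = 313.1175 / 0.27205 ≈ 1150.96
  x_O = (0.241000·120 + 0.195625·380 + 0.492875·140 + 0.103375·780) / 0.27205 = 252.8925 / 0.27205 ≈ 929.58
  x_L = (0.284000·120 + 0.258750·380 + 0.304250·140 + 0.432250·780) / 0.27205 = 512.155 / 0.27205 ≈ 1882.58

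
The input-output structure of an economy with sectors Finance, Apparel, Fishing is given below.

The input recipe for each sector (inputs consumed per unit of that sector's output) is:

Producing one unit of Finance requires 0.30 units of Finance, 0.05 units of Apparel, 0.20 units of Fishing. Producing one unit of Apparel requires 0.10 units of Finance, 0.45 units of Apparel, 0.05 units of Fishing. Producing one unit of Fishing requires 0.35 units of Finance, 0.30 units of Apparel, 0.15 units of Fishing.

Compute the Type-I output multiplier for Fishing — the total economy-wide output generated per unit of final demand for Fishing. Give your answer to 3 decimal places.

m_3 = 3.107

I − A =
  [   0.70    -0.10    -0.35]
  [  -0.05     0.55    -0.30]
  [  -0.20    -0.05     0.85]
Cofactors of I−A, C_ij = (−1)^(i+j)·(minor ij) (rows/columns in the sector order above):
  C_11 = (0.55)(0.85) − (-0.30)(-0.05) = 0.4525
  C_12 = −[(-0.05)(0.85) − (-0.30)(-0.20)] = 0.1025
  C_13 = (-0.05)(-0.05) − (0.55)(-0.20) = 0.1125
  C_21 = −[(-0.10)(0.85) − (-0.35)(-0.05)] = 0.1025
  C_22 = (0.70)(0.85) − (-0.35)(-0.20) = 0.5250
  C_23 = −[(0.70)(-0.05) − (-0.10)(-0.20)] = 0.0550
  C_31 = (-0.10)(-0.30) − (-0.35)(0.55) = 0.2225
  C_32 = −[(0.70)(-0.30) − (-0.35)(-0.05)] = 0.2275
  C_33 = (0.70)(0.55) − (-0.10)(-0.05) = 0.3800
det(I−A) = Σ_j (I−A)_1j·C_1j = (0.70)(0.4525) + (-0.10)(0.1025) + (-0.35)(0.1125) = 0.267125
adj(I−A) = Cᵀ =
  [ 0.4525   0.1025   0.2225]
  [ 0.1025   0.5250   0.2275]
  [ 0.1125   0.0550   0.3800]
(I − A)⁻¹ = adj(I−A) / det(I−A) ≈
  [   1.6940     0.3837     0.8329]
  [   0.3837     1.9654     0.8517]
  [   0.4212     0.2059     1.4226]
The output multiplier for sector j is the column-j sum of the Leontief inverse (I − A)⁻¹ = adj(I−A) / det(I−A).
Column 3 of adj(I−A): (0.2225, 0.2275, 0.3800); det(I−A) = 0.267125.
m_3 = (0.2225 + 0.2275 + 0.3800) / 0.267125 = 0.83 / 0.267125 ≈ 3.107.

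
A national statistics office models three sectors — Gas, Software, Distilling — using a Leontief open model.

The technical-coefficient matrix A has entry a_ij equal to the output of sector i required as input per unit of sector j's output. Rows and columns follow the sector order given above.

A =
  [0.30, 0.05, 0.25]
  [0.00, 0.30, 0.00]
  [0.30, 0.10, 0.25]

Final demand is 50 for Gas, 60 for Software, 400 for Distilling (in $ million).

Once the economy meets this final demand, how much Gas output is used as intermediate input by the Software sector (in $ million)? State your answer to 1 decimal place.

I − A =
  [   0.70    -0.05    -0.25]
  [   0.00     0.70     0.00]
  [  -0.30    -0.10     0.75]
Cofactors of I−A, C_ij = (−1)^(i+j)·(minor ij) (rows/columns in the sector order above):
  C_11 = (0.70)(0.75) − (0.00)(-0.10) = 0.5250
  C_12 = −[(0.00)(0.75) − (0.00)(-0.30)] = 0.0000
  C_13 = (0.00)(-0.10) − (0.70)(-0.30) = 0.2100
  C_21 = −[(-0.05)(0.75) − (-0.25)(-0.10)] = 0.0625
  C_22 = (0.70)(0.75) − (-0.25)(-0.30) = 0.4500
  C_23 = −[(0.70)(-0.10) − (-0.05)(-0.30)] = 0.0850
  C_31 = (-0.05)(0.00) − (-0.25)(0.70) = 0.1750
  C_32 = −[(0.70)(0.00) − (-0.25)(0.00)] = 0.0000
  C_33 = (0.70)(0.70) − (-0.05)(0.00) = 0.4900
det(I−A) = Σ_j (I−A)_1j·C_1j = (0.70)(0.5250) + (-0.05)(0.0000) + (-0.25)(0.2100) = 0.3150
adj(I−A) = Cᵀ =
  [ 0.5250   0.0625   0.1750]
  [ 0.0000   0.4500   0.0000]
  [ 0.2100   0.0850   0.4900]
(I − A)⁻¹ = adj(I−A) / det(I−A) ≈
  [   1.6667     0.1984     0.5556]
  [   0.0000     1.4286     0.0000]
  [   0.6667     0.2698     1.5556]
First solve x = (I − A)⁻¹ d = adj(I−A)·d / det(I−A); in particular x_2 = (0.0000·50 + 0.4500·60 + 0.0000·400) / 0.3150 = 27.00 / 0.3150 ≈ 85.714.
Intermediate flow from 1 to 2: z_12 = a_12 · x_2 = 0.05 × 27.00 / 0.3150 = 1.35 / 0.3150 ≈ 4.3.

z_12 = 4.3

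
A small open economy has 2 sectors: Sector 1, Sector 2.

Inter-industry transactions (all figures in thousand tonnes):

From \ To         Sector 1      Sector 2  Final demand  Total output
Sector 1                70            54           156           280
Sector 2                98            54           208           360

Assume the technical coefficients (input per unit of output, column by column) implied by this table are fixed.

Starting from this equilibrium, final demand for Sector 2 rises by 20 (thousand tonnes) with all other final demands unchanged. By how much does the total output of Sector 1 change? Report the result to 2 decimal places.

Δx_1 = 5.13

Technical coefficients a_ij = z_ij / X_j:
  a_11 = 70/280 = 0.25, a_21 = 98/280 = 0.35
  a_12 = 54/360 = 0.15, a_22 = 54/360 = 0.15
I − A =
  [   0.75    -0.15]
  [  -0.35     0.85]
det(I−A) = (0.75)(0.85) − (-0.15)(-0.35) = 0.5850
adj(I−A) = [[0.85, 0.15], [0.35, 0.75]]
(I − A)⁻¹ = adj(I−A) / det(I−A) ≈
  [   1.4530     0.2564]
  [   0.5983     1.2821]
Δx = (I − A)⁻¹ Δd with Δd having +20 in the Sector 2 component and 0 elsewhere.
So Δx_1 = L_12 · (+20), where L_12 = adj(I−A)_12 / det(I−A) = 0.15 / 0.5850.
Δx_1 = 0.15 × (+20) / 0.5850 = 3.00 / 0.5850 ≈ 5.13.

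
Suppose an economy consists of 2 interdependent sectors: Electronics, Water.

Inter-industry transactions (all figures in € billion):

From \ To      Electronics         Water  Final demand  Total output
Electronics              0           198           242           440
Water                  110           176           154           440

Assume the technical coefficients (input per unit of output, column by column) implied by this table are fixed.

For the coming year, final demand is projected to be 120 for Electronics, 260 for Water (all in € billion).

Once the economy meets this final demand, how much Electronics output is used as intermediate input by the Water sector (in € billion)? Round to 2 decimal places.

z_12 = 267.69

Technical coefficients a_ij = z_ij / X_j:
  a_11 = 0/440 = 0.00, a_21 = 110/440 = 0.25
  a_12 = 198/440 = 0.45, a_22 = 176/440 = 0.40
I − A =
  [   1.00    -0.45]
  [  -0.25     0.60]
det(I−A) = (1.00)(0.60) − (-0.45)(-0.25) = 0.4875
adj(I−A) = [[0.60, 0.45], [0.25, 1.00]]
(I − A)⁻¹ = adj(I−A) / det(I−A) ≈
  [   1.2308     0.9231]
  [   0.5128     2.0513]
First solve x = (I − A)⁻¹ d = adj(I−A)·d / det(I−A); in particular x_2 = (0.25·120 + 1.00·260) / 0.4875 = 290.00 / 0.4875 ≈ 594.8718.
Intermediate flow from 1 to 2: z_12 = a_12 · x_2 = 0.45 × 290.00 / 0.4875 = 130.50 / 0.4875 ≈ 267.69.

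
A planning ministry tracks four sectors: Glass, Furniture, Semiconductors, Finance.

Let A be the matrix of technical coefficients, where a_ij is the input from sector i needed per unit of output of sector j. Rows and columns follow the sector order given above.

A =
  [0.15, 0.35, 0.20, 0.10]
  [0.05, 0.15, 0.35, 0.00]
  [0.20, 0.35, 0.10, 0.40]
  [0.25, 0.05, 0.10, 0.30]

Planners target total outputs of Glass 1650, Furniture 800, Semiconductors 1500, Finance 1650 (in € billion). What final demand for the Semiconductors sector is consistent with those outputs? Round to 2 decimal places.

d_3 = 80.00

I − A =
  [   0.85    -0.35    -0.20    -0.10]
  [  -0.05     0.85    -0.35     0.00]
  [  -0.20    -0.35     0.90    -0.40]
  [  -0.25    -0.05    -0.10     0.70]
d = (I − A) x:
  d_1 = (+0.85)·1650 + (-0.35)·800 + (-0.20)·1500 + (-0.10)·1650 = 657.50
  d_2 = (-0.05)·1650 + (+0.85)·800 + (-0.35)·1500 + (+0.00)·1650 = 72.50
  d_3 = (-0.20)·1650 + (-0.35)·800 + (+0.90)·1500 + (-0.40)·1650 = 80.00
  d_4 = (-0.25)·1650 + (-0.05)·800 + (-0.10)·1500 + (+0.70)·1650 = 552.50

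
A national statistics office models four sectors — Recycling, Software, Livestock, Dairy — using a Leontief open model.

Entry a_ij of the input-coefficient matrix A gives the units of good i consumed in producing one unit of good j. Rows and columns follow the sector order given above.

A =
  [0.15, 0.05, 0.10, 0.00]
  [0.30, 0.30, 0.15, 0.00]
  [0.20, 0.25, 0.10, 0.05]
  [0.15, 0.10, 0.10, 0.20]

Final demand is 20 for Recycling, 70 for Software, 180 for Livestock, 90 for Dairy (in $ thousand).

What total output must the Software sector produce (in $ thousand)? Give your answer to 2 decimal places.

x_2 = 188.27

I − A =
  [   0.85    -0.05    -0.10     0.00]
  [  -0.30     0.70    -0.15     0.00]
  [  -0.20    -0.25     0.90    -0.05]
  [  -0.15    -0.10    -0.10     0.80]
Compute the cofactors C_ij = (−1)^(i+j)·(3×3 minor ij) of I−A; the adjugate is their transpose:
adj(I−A) = Cᵀ =
  [ 0.469750   0.056250   0.062000   0.003875]
  [ 0.239625   0.591000   0.126000   0.007875]
  [ 0.178750   0.182625   0.464000   0.029000]
  [ 0.140375   0.107250   0.085375   0.467125]
det(I−A) = Σ_j (I−A)_1j·C_1j = (0.85)(0.469750) + (-0.05)(0.239625) + (-0.10)(0.178750) + (0.00)(0.140375) = 0.36943125
(I − A)⁻¹ = adj(I−A) / det(I−A) ≈
  [   1.2715     0.1523     0.1678     0.0105]
  [   0.6486     1.5998     0.3411     0.0213]
  [   0.4839     0.4943     1.2560     0.0785]
  [   0.3800     0.2903     0.2311     1.2644]
x = (I − A)⁻¹ d = adj(I−A)·d / det(I−A), with det(I−A) = 0.36943125:
  x_1 = (0.469750·20 + 0.056250·70 + 0.062000·180 + 0.003875·90) / 0.36943125 = 24.84125 / 0.36943125 ≈ 67.24
  x_2 = (0.239625·20 + 0.591000·70 + 0.126000·180 + 0.007875·90) / 0.36943125 = 69.55125 / 0.36943125 ≈ 188.27
  x_3 = (0.178750·20 + 0.182625·70 + 0.464000·180 + 0.029000·90) / 0.36943125 = 102.48875 / 0.36943125 ≈ 277.42
  x_4 = (0.140375·20 + 0.107250·70 + 0.085375·180 + 0.467125·90) / 0.36943125 = 67.72375 / 0.36943125 ≈ 183.32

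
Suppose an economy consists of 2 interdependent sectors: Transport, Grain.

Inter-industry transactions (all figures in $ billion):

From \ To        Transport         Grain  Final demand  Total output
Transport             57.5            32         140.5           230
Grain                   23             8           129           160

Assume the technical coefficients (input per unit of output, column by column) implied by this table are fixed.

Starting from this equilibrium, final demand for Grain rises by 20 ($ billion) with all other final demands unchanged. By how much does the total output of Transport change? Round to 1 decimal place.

Δx_1 = 5.8

Technical coefficients a_ij = z_ij / X_j:
  a_11 = 57.5/230 = 0.25, a_21 = 23/230 = 0.10
  a_12 = 32/160 = 0.20, a_22 = 8/160 = 0.05
I − A =
  [   0.75    -0.20]
  [  -0.10     0.95]
det(I−A) = (0.75)(0.95) − (-0.20)(-0.10) = 0.6925
adj(I−A) = [[0.95, 0.20], [0.10, 0.75]]
(I − A)⁻¹ = adj(I−A) / det(I−A) ≈
  [   1.3718     0.2888]
  [   0.1444     1.0830]
Δx = (I − A)⁻¹ Δd with Δd having +20 in the Grain component and 0 elsewhere.
So Δx_1 = L_12 · (+20), where L_12 = adj(I−A)_12 / det(I−A) = 0.20 / 0.6925.
Δx_1 = 0.20 × (+20) / 0.6925 = 4.00 / 0.6925 ≈ 5.8.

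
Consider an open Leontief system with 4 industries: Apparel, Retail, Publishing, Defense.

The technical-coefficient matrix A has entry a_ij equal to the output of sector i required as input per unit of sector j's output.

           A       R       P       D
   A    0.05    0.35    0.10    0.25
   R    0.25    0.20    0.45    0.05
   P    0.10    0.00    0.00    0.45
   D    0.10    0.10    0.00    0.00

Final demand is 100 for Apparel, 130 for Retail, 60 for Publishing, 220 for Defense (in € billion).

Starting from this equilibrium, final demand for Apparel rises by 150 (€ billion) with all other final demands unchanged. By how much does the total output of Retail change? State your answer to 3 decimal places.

Δx_R = 82.274

I − A =
  [   0.95    -0.35    -0.10    -0.25]
  [  -0.25     0.80    -0.45    -0.05]
  [  -0.10     0.00     1.00    -0.45]
  [  -0.10    -0.10     0.00     1.00]
Compute the cofactors C_ij = (−1)^(i+j)·(3×3 minor ij) of I−A; the adjugate is their transpose:
adj(I−A) = Cᵀ =
  [ 0.774750   0.379500   0.248250   0.324375]
  [ 0.320250   0.910500   0.441750   0.324375]
  [ 0.126750   0.096000   0.639750   0.324375]
  [ 0.109500   0.129000   0.069000   0.648750]
det(I−A) = Σ_j (I−A)_1j·C_1j = (0.95)(0.774750) + (-0.35)(0.320250) + (-0.10)(0.126750) + (-0.25)(0.109500) = 0.583875
(I − A)⁻¹ = adj(I−A) / det(I−A) ≈
  [   1.3269     0.6500     0.4252     0.5556]
  [   0.5485     1.5594     0.7566     0.5556]
  [   0.2171     0.1644     1.0957     0.5556]
  [   0.1875     0.2209     0.1182     1.1111]
Δx = (I − A)⁻¹ Δd with Δd having +150 in the Apparel component and 0 elsewhere.
So Δx_R = L_RA · (+150), where L_RA = adj(I−A)_RA / det(I−A) = 0.320250 / 0.583875.
Δx_R = 0.320250 × (+150) / 0.583875 = 48.0375 / 0.583875 ≈ 82.274.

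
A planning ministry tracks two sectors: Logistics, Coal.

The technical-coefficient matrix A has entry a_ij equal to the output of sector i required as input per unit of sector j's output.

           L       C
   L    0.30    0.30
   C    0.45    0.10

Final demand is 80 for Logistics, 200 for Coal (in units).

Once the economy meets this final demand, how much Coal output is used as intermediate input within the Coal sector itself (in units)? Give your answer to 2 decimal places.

z_CC = 35.56

I − A =
  [   0.70    -0.30]
  [  -0.45     0.90]
det(I−A) = (0.70)(0.90) − (-0.30)(-0.45) = 0.4950
adj(I−A) = [[0.90, 0.30], [0.45, 0.70]]
(I − A)⁻¹ = adj(I−A) / det(I−A) ≈
  [   1.8182     0.6061]
  [   0.9091     1.4141]
First solve x = (I − A)⁻¹ d = adj(I−A)·d / det(I−A); in particular x_C = (0.45·80 + 0.70·200) / 0.4950 = 176.00 / 0.4950 ≈ 355.5556.
Intermediate flow from C to C: z_CC = a_CC · x_C = 0.10 × 176.00 / 0.4950 = 17.60 / 0.4950 ≈ 35.56.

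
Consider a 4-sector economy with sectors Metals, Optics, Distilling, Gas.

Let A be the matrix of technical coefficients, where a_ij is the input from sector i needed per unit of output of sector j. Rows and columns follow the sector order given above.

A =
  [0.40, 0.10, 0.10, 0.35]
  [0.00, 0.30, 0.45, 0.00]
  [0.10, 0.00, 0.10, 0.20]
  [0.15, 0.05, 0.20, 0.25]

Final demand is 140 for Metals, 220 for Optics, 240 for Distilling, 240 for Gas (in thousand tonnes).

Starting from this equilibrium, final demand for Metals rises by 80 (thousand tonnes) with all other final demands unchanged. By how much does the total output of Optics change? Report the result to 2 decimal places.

Δx_2 = 17.73

I − A =
  [   0.60    -0.10    -0.10    -0.35]
  [   0.00     0.70    -0.45     0.00]
  [  -0.10     0.00     0.90    -0.20]
  [  -0.15    -0.05    -0.20     0.75]
Compute the cofactors C_ij = (−1)^(i+j)·(3×3 minor ij) of I−A; the adjugate is their transpose:
adj(I−A) = Cᵀ =
  [ 0.440000   0.080250   0.143125   0.243500]
  [ 0.047250   0.316250   0.178875   0.069750]
  [ 0.073500   0.018250   0.278250   0.108500]
  [ 0.110750   0.042000   0.114750   0.366500]
det(I−A) = Σ_j (I−A)_1j·C_1j = (0.60)(0.440000) + (-0.10)(0.047250) + (-0.10)(0.073500) + (-0.35)(0.110750) = 0.2131625
(I − A)⁻¹ = adj(I−A) / det(I−A) ≈
  [   2.0642     0.3765     0.6714     1.1423]
  [   0.2217     1.4836     0.8391     0.3272]
  [   0.3448     0.0856     1.3053     0.5090]
  [   0.5196     0.1970     0.5383     1.7193]
Δx = (I − A)⁻¹ Δd with Δd having +80 in the Metals component and 0 elsewhere.
So Δx_2 = L_21 · (+80), where L_21 = adj(I−A)_21 / det(I−A) = 0.047250 / 0.2131625.
Δx_2 = 0.047250 × (+80) / 0.2131625 = 3.78 / 0.2131625 ≈ 17.73.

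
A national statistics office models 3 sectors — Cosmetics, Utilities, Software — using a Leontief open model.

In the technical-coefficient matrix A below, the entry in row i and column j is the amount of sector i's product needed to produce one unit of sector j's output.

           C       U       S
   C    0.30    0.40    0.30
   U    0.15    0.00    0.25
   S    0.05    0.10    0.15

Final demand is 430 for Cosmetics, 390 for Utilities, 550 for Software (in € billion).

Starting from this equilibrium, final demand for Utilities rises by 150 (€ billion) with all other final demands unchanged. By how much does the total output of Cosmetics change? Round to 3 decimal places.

I − A =
  [   0.70    -0.40    -0.30]
  [  -0.15     1.00    -0.25]
  [  -0.05    -0.10     0.85]
Cofactors of I−A, C_ij = (−1)^(i+j)·(minor ij) (rows/columns in the sector order above):
  C_11 = (1.00)(0.85) − (-0.25)(-0.10) = 0.8250
  C_12 = −[(-0.15)(0.85) − (-0.25)(-0.05)] = 0.1400
  C_13 = (-0.15)(-0.10) − (1.00)(-0.05) = 0.0650
  C_21 = −[(-0.40)(0.85) − (-0.30)(-0.10)] = 0.3700
  C_22 = (0.70)(0.85) − (-0.30)(-0.05) = 0.5800
  C_23 = −[(0.70)(-0.10) − (-0.40)(-0.05)] = 0.0900
  C_31 = (-0.40)(-0.25) − (-0.30)(1.00) = 0.4000
  C_32 = −[(0.70)(-0.25) − (-0.30)(-0.15)] = 0.2200
  C_33 = (0.70)(1.00) − (-0.40)(-0.15) = 0.6400
det(I−A) = Σ_j (I−A)_1j·C_1j = (0.70)(0.8250) + (-0.40)(0.1400) + (-0.30)(0.0650) = 0.5020
adj(I−A) = Cᵀ =
  [ 0.8250   0.3700   0.4000]
  [ 0.1400   0.5800   0.2200]
  [ 0.0650   0.0900   0.6400]
(I − A)⁻¹ = adj(I−A) / det(I−A) ≈
  [   1.6434     0.7371     0.7968]
  [   0.2789     1.1554     0.4382]
  [   0.1295     0.1793     1.2749]
Δx = (I − A)⁻¹ Δd with Δd having +150 in the Utilities component and 0 elsewhere.
So Δx_C = L_CU · (+150), where L_CU = adj(I−A)_CU / det(I−A) = 0.3700 / 0.5020.
Δx_C = 0.3700 × (+150) / 0.5020 = 55.50 / 0.5020 ≈ 110.558.

Δx_C = 110.558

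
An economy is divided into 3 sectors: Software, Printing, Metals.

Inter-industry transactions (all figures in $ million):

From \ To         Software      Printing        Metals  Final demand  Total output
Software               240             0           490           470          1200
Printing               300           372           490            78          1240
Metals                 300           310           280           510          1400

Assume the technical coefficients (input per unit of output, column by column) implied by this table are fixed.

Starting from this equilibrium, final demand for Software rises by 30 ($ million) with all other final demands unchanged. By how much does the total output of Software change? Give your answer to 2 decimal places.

Technical coefficients a_ij = z_ij / X_j:
  a_11 = 240/1200 = 0.20, a_21 = 300/1200 = 0.25, a_31 = 300/1200 = 0.25
  a_12 = 0/1240 = 0.00, a_22 = 372/1240 = 0.30, a_32 = 310/1240 = 0.25
  a_13 = 490/1400 = 0.35, a_23 = 490/1400 = 0.35, a_33 = 280/1400 = 0.20
I − A =
  [   0.80     0.00    -0.35]
  [  -0.25     0.70    -0.35]
  [  -0.25    -0.25     0.80]
Cofactors of I−A, C_ij = (−1)^(i+j)·(minor ij) (rows/columns in the sector order above):
  C_11 = (0.70)(0.80) − (-0.35)(-0.25) = 0.4725
  C_12 = −[(-0.25)(0.80) − (-0.35)(-0.25)] = 0.2875
  C_13 = (-0.25)(-0.25) − (0.70)(-0.25) = 0.2375
  C_21 = −[(0.00)(0.80) − (-0.35)(-0.25)] = 0.0875
  C_22 = (0.80)(0.80) − (-0.35)(-0.25) = 0.5525
  C_23 = −[(0.80)(-0.25) − (0.00)(-0.25)] = 0.2000
  C_31 = (0.00)(-0.35) − (-0.35)(0.70) = 0.2450
  C_32 = −[(0.80)(-0.35) − (-0.35)(-0.25)] = 0.3675
  C_33 = (0.80)(0.70) − (0.00)(-0.25) = 0.5600
det(I−A) = Σ_j (I−A)_1j·C_1j = (0.80)(0.4725) + (0.00)(0.2875) + (-0.35)(0.2375) = 0.294875
adj(I−A) = Cᵀ =
  [ 0.4725   0.0875   0.2450]
  [ 0.2875   0.5525   0.3675]
  [ 0.2375   0.2000   0.5600]
(I − A)⁻¹ = adj(I−A) / det(I−A) ≈
  [   1.6024     0.2967     0.8309]
  [   0.9750     1.8737     1.2463]
  [   0.8054     0.6783     1.8991]
Δx = (I − A)⁻¹ Δd with Δd having +30 in the Software component and 0 elsewhere.
So Δx_1 = L_11 · (+30), where L_11 = adj(I−A)_11 / det(I−A) = 0.4725 / 0.294875.
Δx_1 = 0.4725 × (+30) / 0.294875 = 14.175 / 0.294875 ≈ 48.07.

Δx_1 = 48.07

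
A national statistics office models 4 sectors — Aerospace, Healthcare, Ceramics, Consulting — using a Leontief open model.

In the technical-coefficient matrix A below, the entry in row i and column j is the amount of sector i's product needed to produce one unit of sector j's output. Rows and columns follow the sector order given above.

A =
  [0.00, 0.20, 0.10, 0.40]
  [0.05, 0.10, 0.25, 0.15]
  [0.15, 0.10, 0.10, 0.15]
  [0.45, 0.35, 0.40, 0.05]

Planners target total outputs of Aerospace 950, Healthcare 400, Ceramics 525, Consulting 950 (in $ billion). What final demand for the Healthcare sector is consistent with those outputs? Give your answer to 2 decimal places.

I − A =
  [   1.00    -0.20    -0.10    -0.40]
  [  -0.05     0.90    -0.25    -0.15]
  [  -0.15    -0.10     0.90    -0.15]
  [  -0.45    -0.35    -0.40     0.95]
d = (I − A) x:
  d_1 = (+1.00)·950 + (-0.20)·400 + (-0.10)·525 + (-0.40)·950 = 437.50
  d_2 = (-0.05)·950 + (+0.90)·400 + (-0.25)·525 + (-0.15)·950 = 38.75
  d_3 = (-0.15)·950 + (-0.10)·400 + (+0.90)·525 + (-0.15)·950 = 147.50
  d_4 = (-0.45)·950 + (-0.35)·400 + (-0.40)·525 + (+0.95)·950 = 125.00

d_2 = 38.75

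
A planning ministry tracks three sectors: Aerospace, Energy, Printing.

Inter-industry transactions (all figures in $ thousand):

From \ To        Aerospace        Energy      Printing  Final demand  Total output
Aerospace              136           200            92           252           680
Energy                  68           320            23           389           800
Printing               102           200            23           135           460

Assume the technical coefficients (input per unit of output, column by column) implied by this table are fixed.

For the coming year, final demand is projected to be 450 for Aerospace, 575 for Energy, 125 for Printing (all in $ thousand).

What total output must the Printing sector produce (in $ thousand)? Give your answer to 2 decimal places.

x_P = 617.02

Technical coefficients a_ij = z_ij / X_j:
  a_AA = 136/680 = 0.20, a_EA = 68/680 = 0.10, a_PA = 102/680 = 0.15
  a_AE = 200/800 = 0.25, a_EE = 320/800 = 0.40, a_PE = 200/800 = 0.25
  a_AP = 92/460 = 0.20, a_EP = 23/460 = 0.05, a_PP = 23/460 = 0.05
I − A =
  [   0.80    -0.25    -0.20]
  [  -0.10     0.60    -0.05]
  [  -0.15    -0.25     0.95]
Cofactors of I−A, C_ij = (−1)^(i+j)·(minor ij) (rows/columns in the sector order above):
  C_11 = (0.60)(0.95) − (-0.05)(-0.25) = 0.5575
  C_12 = −[(-0.10)(0.95) − (-0.05)(-0.15)] = 0.1025
  C_13 = (-0.10)(-0.25) − (0.60)(-0.15) = 0.1150
  C_21 = −[(-0.25)(0.95) − (-0.20)(-0.25)] = 0.2875
  C_22 = (0.80)(0.95) − (-0.20)(-0.15) = 0.7300
  C_23 = −[(0.80)(-0.25) − (-0.25)(-0.15)] = 0.2375
  C_31 = (-0.25)(-0.05) − (-0.20)(0.60) = 0.1325
  C_32 = −[(0.80)(-0.05) − (-0.20)(-0.10)] = 0.0600
  C_33 = (0.80)(0.60) − (-0.25)(-0.10) = 0.4550
det(I−A) = Σ_j (I−A)_1j·C_1j = (0.80)(0.5575) + (-0.25)(0.1025) + (-0.20)(0.1150) = 0.397375
adj(I−A) = Cᵀ =
  [ 0.5575   0.2875   0.1325]
  [ 0.1025   0.7300   0.0600]
  [ 0.1150   0.2375   0.4550]
(I − A)⁻¹ = adj(I−A) / det(I−A) ≈
  [   1.4030     0.7235     0.3334]
  [   0.2579     1.8371     0.1510]
  [   0.2894     0.5977     1.1450]
x = (I − A)⁻¹ d = adj(I−A)·d / det(I−A), with det(I−A) = 0.397375:
  x_A = (0.5575·450 + 0.2875·575 + 0.1325·125) / 0.397375 = 432.75 / 0.397375 ≈ 1089.02
  x_E = (0.1025·450 + 0.7300·575 + 0.0600·125) / 0.397375 = 473.375 / 0.397375 ≈ 1191.26
  x_P = (0.1150·450 + 0.2375·575 + 0.4550·125) / 0.397375 = 245.1875 / 0.397375 ≈ 617.02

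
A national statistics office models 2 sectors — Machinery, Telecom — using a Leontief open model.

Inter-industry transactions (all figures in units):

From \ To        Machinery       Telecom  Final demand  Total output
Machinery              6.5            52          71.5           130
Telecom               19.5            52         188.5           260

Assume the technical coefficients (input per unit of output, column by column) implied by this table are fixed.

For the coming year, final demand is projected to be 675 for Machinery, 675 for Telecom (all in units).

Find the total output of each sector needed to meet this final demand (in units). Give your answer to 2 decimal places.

Technical coefficients a_ij = z_ij / X_j:
  a_MM = 6.5/130 = 0.05, a_TM = 19.5/130 = 0.15
  a_MT = 52/260 = 0.20, a_TT = 52/260 = 0.20
I − A =
  [   0.95    -0.20]
  [  -0.15     0.80]
det(I−A) = (0.95)(0.80) − (-0.20)(-0.15) = 0.7300
adj(I−A) = [[0.80, 0.20], [0.15, 0.95]]
(I − A)⁻¹ = adj(I−A) / det(I−A) ≈
  [   1.0959     0.2740]
  [   0.2055     1.3014]
x = (I − A)⁻¹ d = adj(I−A)·d / det(I−A), with det(I−A) = 0.7300:
  x_M = (0.80·675 + 0.20·675) / 0.7300 = 675.00 / 0.7300 ≈ 924.66
  x_T = (0.15·675 + 0.95·675) / 0.7300 = 742.50 / 0.7300 ≈ 1017.12

x_M = 924.66, x_T = 1017.12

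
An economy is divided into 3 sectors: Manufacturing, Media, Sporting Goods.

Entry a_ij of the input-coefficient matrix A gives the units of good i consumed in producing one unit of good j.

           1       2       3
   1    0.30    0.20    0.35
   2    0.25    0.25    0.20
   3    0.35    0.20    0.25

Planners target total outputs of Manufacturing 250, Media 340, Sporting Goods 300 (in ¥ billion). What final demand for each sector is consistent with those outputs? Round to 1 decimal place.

I − A =
  [   0.70    -0.20    -0.35]
  [  -0.25     0.75    -0.20]
  [  -0.35    -0.20     0.75]
d = (I − A) x:
  d_1 = (+0.70)·250 + (-0.20)·340 + (-0.35)·300 = 2.0
  d_2 = (-0.25)·250 + (+0.75)·340 + (-0.20)·300 = 132.5
  d_3 = (-0.35)·250 + (-0.20)·340 + (+0.75)·300 = 69.5

d_1 = 2.0, d_2 = 132.5, d_3 = 69.5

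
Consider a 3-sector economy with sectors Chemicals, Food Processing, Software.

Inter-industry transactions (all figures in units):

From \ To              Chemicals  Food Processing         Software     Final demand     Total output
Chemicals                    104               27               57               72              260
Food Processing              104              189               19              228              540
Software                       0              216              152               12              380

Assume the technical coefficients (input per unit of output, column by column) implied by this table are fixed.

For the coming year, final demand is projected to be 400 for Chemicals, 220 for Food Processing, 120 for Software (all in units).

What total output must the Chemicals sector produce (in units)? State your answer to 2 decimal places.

x_C = 966.67

Technical coefficients a_ij = z_ij / X_j:
  a_CC = 104/260 = 0.40, a_FC = 104/260 = 0.40, a_SC = 0/260 = 0.00
  a_CF = 27/540 = 0.05, a_FF = 189/540 = 0.35, a_SF = 216/540 = 0.40
  a_CS = 57/380 = 0.15, a_FS = 19/380 = 0.05, a_SS = 152/380 = 0.40
I − A =
  [   0.60    -0.05    -0.15]
  [  -0.40     0.65    -0.05]
  [   0.00    -0.40     0.60]
Cofactors of I−A, C_ij = (−1)^(i+j)·(minor ij) (rows/columns in the sector order above):
  C_11 = (0.65)(0.60) − (-0.05)(-0.40) = 0.3700
  C_12 = −[(-0.40)(0.60) − (-0.05)(0.00)] = 0.2400
  C_13 = (-0.40)(-0.40) − (0.65)(0.00) = 0.1600
  C_21 = −[(-0.05)(0.60) − (-0.15)(-0.40)] = 0.0900
  C_22 = (0.60)(0.60) − (-0.15)(0.00) = 0.3600
  C_23 = −[(0.60)(-0.40) − (-0.05)(0.00)] = 0.2400
  C_31 = (-0.05)(-0.05) − (-0.15)(0.65) = 0.1000
  C_32 = −[(0.60)(-0.05) − (-0.15)(-0.40)] = 0.0900
  C_33 = (0.60)(0.65) − (-0.05)(-0.40) = 0.3700
det(I−A) = Σ_j (I−A)_1j·C_1j = (0.60)(0.3700) + (-0.05)(0.2400) + (-0.15)(0.1600) = 0.1860
adj(I−A) = Cᵀ =
  [ 0.3700   0.0900   0.1000]
  [ 0.2400   0.3600   0.0900]
  [ 0.1600   0.2400   0.3700]
(I − A)⁻¹ = adj(I−A) / det(I−A) ≈
  [   1.9892     0.4839     0.5376]
  [   1.2903     1.9355     0.4839]
  [   0.8602     1.2903     1.9892]
x = (I − A)⁻¹ d = adj(I−A)·d / det(I−A), with det(I−A) = 0.1860:
  x_C = (0.3700·400 + 0.0900·220 + 0.1000·120) / 0.1860 = 179.80 / 0.1860 ≈ 966.67
  x_F = (0.2400·400 + 0.3600·220 + 0.0900·120) / 0.1860 = 186.00 / 0.1860 = 1000.00
  x_S = (0.1600·400 + 0.2400·220 + 0.3700·120) / 0.1860 = 161.20 / 0.1860 ≈ 866.67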